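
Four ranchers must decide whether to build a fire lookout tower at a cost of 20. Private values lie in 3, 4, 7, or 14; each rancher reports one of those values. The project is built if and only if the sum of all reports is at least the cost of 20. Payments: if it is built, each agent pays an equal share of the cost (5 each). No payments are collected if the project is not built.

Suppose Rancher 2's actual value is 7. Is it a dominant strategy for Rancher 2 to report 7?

No

Consider the case where Rancher 1 reports 3, Rancher 3 reports 3 and Rancher 4 reports 3.
Truthful report 7: project not built, utility 0.
Report 14 instead: project built, pays 5, utility 7 - 5 = 2.
Since 2 > 0, reporting 14 is strictly better here, so truthful reporting is not dominant.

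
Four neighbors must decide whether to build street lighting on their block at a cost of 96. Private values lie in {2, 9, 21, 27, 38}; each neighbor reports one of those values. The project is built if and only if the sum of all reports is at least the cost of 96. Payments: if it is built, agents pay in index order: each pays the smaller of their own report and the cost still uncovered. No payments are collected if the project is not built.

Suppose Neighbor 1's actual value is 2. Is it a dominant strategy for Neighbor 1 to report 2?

Check each profile of the others' reports and compare truth against every alternative report.
Others report (21, 38, 38): truth gives 0, best alternative gives -7.
Others report (27, 27, 38): truth gives 0, best alternative gives -7.
Others report (27, 38, 27): truth gives 0, best alternative gives -7.
Others report (27, 38, 38): truth gives 0, best alternative gives -7.
Others report (38, 21, 38): truth gives 0, best alternative gives -7.
Others report (38, 27, 27): truth gives 0, best alternative gives -7.
(Remaining 119 profiles checked similarly; truth is weakly best in each.)
In every case the truthful report is at least as good as any alternative, so it is a dominant strategy.

Yes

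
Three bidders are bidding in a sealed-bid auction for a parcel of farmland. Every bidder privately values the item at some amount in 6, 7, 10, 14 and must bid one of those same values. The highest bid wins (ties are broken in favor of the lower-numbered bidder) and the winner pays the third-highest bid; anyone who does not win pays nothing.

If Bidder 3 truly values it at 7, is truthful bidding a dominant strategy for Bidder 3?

Consider the case where Bidder 1 bids 6 and Bidder 2 bids 7.
Truthful bid 7: loses, pays 0, utility 0.
Bid 10 instead: wins, pays 6, utility 7 - 6 = 1.
Since 1 > 0, bidding 10 is strictly better here, so truthful bidding is not dominant.

No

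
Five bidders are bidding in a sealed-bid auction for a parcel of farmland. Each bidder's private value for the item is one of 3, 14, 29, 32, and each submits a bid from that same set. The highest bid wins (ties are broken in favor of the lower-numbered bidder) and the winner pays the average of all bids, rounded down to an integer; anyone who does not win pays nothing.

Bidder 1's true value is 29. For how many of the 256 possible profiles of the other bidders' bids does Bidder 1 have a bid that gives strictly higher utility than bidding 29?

Others bid (3, 3, 3, 3): truth gives 21; bid 3 gives 26 > 21. Violating.
Others bid (3, 3, 3, 14): truth gives 19; bid 14 gives 22 > 19. Violating.
Others bid (3, 3, 3, 32): truth gives 0; bid 32 gives 15 > 0. Violating.
Others bid (3, 3, 14, 3): truth gives 19; bid 14 gives 22 > 19. Violating.
Others bid (3, 3, 3, 29): truth gives 16; no alternative beats it.
Others bid (3, 3, 14, 29): truth gives 14; no alternative beats it.
(Checking all 256 profiles: 176 have a profitable deviation, 80 do not.)

176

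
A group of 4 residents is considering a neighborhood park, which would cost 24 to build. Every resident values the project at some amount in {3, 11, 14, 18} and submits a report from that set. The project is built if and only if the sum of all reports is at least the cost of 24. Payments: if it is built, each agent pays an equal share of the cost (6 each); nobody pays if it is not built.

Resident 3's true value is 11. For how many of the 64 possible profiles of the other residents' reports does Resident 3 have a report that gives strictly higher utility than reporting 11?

Others report (3, 3, 3): truth gives 0; report 18 gives 5 > 0. Violating.
Others report (3, 3, 11): truth gives 5; no alternative beats it.
Others report (3, 3, 14): truth gives 5; no alternative beats it.
(Checking all 64 profiles: 1 has a profitable deviation, 63 do not.)

1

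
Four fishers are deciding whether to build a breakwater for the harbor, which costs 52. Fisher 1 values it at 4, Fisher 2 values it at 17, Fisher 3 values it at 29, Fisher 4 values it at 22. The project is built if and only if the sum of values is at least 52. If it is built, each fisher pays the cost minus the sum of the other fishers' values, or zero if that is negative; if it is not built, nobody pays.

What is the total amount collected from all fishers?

11

Total value 72 ≥ cost 52, so it is built.
Fisher 1: others sum to 68; max(0, 52 - 68) = 0.
Fisher 2: others sum to 55; max(0, 52 - 55) = 0.
Fisher 3: others sum to 43; max(0, 52 - 43) = 9.
Fisher 4: others sum to 50; max(0, 52 - 50) = 2.
Total collected = 0 + 0 + 9 + 2 = 11.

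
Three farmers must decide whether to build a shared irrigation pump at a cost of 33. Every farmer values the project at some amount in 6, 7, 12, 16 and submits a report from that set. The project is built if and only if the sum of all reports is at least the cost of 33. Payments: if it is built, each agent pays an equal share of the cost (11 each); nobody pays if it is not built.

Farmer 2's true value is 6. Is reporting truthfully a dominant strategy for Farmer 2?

Check each profile of the others' reports and compare truth against every alternative report.
Others report (12, 16): truth gives -5, best alternative gives -5.
Others report (16, 12): truth gives -5, best alternative gives -5.
Others report (16, 16): truth gives -5, best alternative gives -5.
Others report (6, 6): truth gives 0, best alternative gives 0.
Others report (6, 7): truth gives 0, best alternative gives 0.
Others report (6, 12): truth gives 0, best alternative gives 0.
(Remaining 10 profiles checked similarly; truth is weakly best in each.)
In every case the truthful report is at least as good as any alternative, so it is a dominant strategy.

Yes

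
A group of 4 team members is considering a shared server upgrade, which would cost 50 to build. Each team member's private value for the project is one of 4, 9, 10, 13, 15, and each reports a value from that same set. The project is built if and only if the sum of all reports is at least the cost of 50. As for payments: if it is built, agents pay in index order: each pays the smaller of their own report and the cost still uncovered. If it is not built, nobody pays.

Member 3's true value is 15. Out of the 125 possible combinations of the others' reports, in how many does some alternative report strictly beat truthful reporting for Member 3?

26

Others report (9, 13, 15): truth gives 0; report 13 gives 2 > 0. Violating.
Others report (9, 15, 13): truth gives 0; report 13 gives 2 > 0. Violating.
Others report (9, 15, 15): truth gives 0; report 13 gives 2 > 0. Violating.
Others report (10, 13, 15): truth gives 0; report 13 gives 2 > 0. Violating.
Others report (4, 4, 4): truth gives 0; no alternative beats it.
Others report (4, 4, 9): truth gives 0; no alternative beats it.
(Checking all 125 profiles: 26 have a profitable deviation, 99 do not.)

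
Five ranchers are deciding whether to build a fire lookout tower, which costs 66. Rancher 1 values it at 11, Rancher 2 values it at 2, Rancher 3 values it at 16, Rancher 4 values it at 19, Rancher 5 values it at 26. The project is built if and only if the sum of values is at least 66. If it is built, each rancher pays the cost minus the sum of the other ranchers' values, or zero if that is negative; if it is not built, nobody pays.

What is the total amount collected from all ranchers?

Total value 74 ≥ cost 66, so it is built.
Rancher 1: others sum to 63; max(0, 66 - 63) = 3.
Rancher 2: others sum to 72; max(0, 66 - 72) = 0.
Rancher 3: others sum to 58; max(0, 66 - 58) = 8.
Rancher 4: others sum to 55; max(0, 66 - 55) = 11.
Rancher 5: others sum to 48; max(0, 66 - 48) = 18.
Total collected = 3 + 0 + 8 + 11 + 18 = 40.

40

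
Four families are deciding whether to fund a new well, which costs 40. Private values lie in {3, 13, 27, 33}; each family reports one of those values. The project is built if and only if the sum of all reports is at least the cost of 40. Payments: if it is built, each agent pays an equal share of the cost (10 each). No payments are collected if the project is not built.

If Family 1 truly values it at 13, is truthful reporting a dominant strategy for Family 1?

No

Consider the case where Family 2 reports 3, Family 3 reports 3 and Family 4 reports 3.
Truthful report 13: project not built, utility 0.
Report 33 instead: project built, pays 10, utility 13 - 10 = 3.
Since 3 > 0, reporting 33 is strictly better here, so truthful reporting is not dominant.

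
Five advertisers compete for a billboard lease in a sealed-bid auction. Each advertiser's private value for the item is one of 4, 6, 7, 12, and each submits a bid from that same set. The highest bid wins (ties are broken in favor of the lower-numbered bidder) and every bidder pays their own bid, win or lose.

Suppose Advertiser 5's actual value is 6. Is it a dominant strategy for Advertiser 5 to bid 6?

Consider the case where Advertiser 1 bids 4, Advertiser 2 bids 4, Advertiser 3 bids 4 and Advertiser 4 bids 6.
Truthful bid 6: loses but pays 6, utility -6.
Bid 4 instead: loses but pays 4, utility -4.
Since -4 > -6, bidding 4 is strictly better here, so truthful bidding is not dominant.

No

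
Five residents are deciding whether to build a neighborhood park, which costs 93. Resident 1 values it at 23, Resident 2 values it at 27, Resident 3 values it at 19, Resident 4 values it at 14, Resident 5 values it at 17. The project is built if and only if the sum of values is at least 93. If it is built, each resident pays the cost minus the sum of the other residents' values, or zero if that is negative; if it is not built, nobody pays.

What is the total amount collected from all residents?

65

Total value 100 ≥ cost 93, so it is built.
Resident 1: others sum to 77; max(0, 93 - 77) = 16.
Resident 2: others sum to 73; max(0, 93 - 73) = 20.
Resident 3: others sum to 81; max(0, 93 - 81) = 12.
Resident 4: others sum to 86; max(0, 93 - 86) = 7.
Resident 5: others sum to 83; max(0, 93 - 83) = 10.
Total collected = 16 + 20 + 12 + 7 + 10 = 65.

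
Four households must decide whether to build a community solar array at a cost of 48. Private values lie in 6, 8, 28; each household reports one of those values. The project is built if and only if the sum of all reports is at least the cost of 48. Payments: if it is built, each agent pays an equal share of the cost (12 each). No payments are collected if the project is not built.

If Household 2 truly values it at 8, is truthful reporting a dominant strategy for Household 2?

Consider the case where Household 1 reports 6, Household 3 reports 6 and Household 4 reports 28.
Truthful report 8: project built, pays 12, utility 8 - 12 = -4.
Report 6 instead: project not built, utility 0.
Since 0 > -4, reporting 6 is strictly better here, so truthful reporting is not dominant.

No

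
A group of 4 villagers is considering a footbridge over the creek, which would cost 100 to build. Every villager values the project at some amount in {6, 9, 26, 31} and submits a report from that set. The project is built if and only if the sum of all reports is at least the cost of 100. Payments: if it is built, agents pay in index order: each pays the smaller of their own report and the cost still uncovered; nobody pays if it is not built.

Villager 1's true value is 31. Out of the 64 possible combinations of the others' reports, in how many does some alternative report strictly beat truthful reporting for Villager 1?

Others report (26, 26, 26): truth gives 0; report 26 gives 5 > 0. Violating.
Others report (26, 26, 31): truth gives 0; report 26 gives 5 > 0. Violating.
Others report (26, 31, 26): truth gives 0; report 26 gives 5 > 0. Violating.
Others report (26, 31, 31): truth gives 0; report 26 gives 5 > 0. Violating.
Others report (6, 6, 6): truth gives 0; no alternative beats it.
Others report (6, 6, 9): truth gives 0; no alternative beats it.
(Checking all 64 profiles: 8 have a profitable deviation, 56 do not.)

8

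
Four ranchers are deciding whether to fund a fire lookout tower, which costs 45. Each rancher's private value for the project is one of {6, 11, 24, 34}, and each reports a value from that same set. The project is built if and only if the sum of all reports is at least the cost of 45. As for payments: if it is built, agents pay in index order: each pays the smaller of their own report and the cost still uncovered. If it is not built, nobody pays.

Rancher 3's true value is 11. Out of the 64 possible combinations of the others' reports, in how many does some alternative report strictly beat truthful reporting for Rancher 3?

21

Others report (6, 6, 34): truth gives 0; report 6 gives 5 > 0. Violating.
Others report (6, 11, 24): truth gives 0; report 6 gives 5 > 0. Violating.
Others report (6, 11, 34): truth gives 0; report 6 gives 5 > 0. Violating.
Others report (6, 24, 11): truth gives 0; report 6 gives 5 > 0. Violating.
Others report (6, 6, 6): truth gives 0; no alternative beats it.
Others report (6, 6, 11): truth gives 0; no alternative beats it.
(Checking all 64 profiles: 21 have a profitable deviation, 43 do not.)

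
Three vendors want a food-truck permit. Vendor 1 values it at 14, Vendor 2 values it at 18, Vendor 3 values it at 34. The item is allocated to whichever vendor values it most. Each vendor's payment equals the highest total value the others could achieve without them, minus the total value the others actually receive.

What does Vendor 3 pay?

Vendor 3 has the highest value and receives the item.
Without Vendor 3, the item would go to the next-highest value, 18, so the others could achieve 18.
With Vendor 3 present and winning, the others receive nothing, so their total is 0.
Payment = 18 - 0 = 18.

18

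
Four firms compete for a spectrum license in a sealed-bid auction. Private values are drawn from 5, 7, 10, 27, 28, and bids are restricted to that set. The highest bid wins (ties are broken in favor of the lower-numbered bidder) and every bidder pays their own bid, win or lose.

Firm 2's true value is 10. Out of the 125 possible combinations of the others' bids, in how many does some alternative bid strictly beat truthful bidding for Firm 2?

111

Others bid (5, 5, 5): truth gives 0; bid 7 gives 3 > 0. Violating.
Others bid (5, 5, 7): truth gives 0; bid 7 gives 3 > 0. Violating.
Others bid (5, 5, 27): truth gives -10; bid 5 gives -5 > -10. Violating.
Others bid (5, 5, 28): truth gives -10; bid 5 gives -5 > -10. Violating.
Others bid (5, 5, 10): truth gives 0; no alternative beats it.
Others bid (5, 7, 10): truth gives 0; no alternative beats it.
(Checking all 125 profiles: 111 have a profitable deviation, 14 do not.)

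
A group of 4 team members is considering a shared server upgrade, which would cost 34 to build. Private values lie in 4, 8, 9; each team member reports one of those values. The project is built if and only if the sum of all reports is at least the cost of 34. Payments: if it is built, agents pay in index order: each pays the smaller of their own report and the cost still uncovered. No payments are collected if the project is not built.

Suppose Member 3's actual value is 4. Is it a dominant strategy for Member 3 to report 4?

Yes

Check each profile of the others' reports and compare truth against every alternative report.
Others report (8, 9, 9): truth gives 0, best alternative gives -4.
Others report (9, 8, 9): truth gives 0, best alternative gives -4.
Others report (9, 9, 8): truth gives 0, best alternative gives -4.
Others report (9, 9, 9): truth gives 0, best alternative gives -4.
Others report (4, 4, 4): truth gives 0, best alternative gives 0.
Others report (4, 4, 8): truth gives 0, best alternative gives 0.
(Remaining 21 profiles checked similarly; truth is weakly best in each.)
In every case the truthful report is at least as good as any alternative, so it is a dominant strategy.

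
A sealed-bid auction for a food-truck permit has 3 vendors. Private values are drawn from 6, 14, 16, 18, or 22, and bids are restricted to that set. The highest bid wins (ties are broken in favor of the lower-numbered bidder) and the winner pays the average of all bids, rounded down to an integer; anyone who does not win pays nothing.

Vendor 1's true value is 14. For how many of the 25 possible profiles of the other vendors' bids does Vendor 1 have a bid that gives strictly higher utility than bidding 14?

3

Others bid (6, 6): truth gives 6; bid 6 gives 8 > 6. Violating.
Others bid (6, 16): truth gives 0; bid 16 gives 2 > 0. Violating.
Others bid (16, 6): truth gives 0; bid 16 gives 2 > 0. Violating.
Others bid (6, 14): truth gives 3; no alternative beats it.
Others bid (6, 18): truth gives 0; no alternative beats it.
(Checking all 25 profiles: 3 have a profitable deviation, 22 do not.)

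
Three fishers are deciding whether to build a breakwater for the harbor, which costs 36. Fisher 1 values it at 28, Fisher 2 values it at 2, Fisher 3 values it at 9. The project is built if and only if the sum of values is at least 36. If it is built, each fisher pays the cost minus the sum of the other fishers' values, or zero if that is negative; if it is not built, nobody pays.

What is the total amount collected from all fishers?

31

Total value 39 ≥ cost 36, so it is built.
Fisher 1: others sum to 11; max(0, 36 - 11) = 25.
Fisher 2: others sum to 37; max(0, 36 - 37) = 0.
Fisher 3: others sum to 30; max(0, 36 - 30) = 6.
Total collected = 25 + 0 + 6 = 31.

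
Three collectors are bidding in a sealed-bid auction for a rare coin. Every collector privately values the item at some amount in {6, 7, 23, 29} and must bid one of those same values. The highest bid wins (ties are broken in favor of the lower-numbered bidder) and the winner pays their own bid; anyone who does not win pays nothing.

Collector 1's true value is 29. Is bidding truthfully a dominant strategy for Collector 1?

No

Consider the case where Collector 2 bids 6 and Collector 3 bids 6.
Truthful bid 29: wins, pays 29, utility 29 - 29 = 0.
Bid 6 instead: wins, pays 6, utility 29 - 6 = 23.
Since 23 > 0, bidding 6 is strictly better here, so truthful bidding is not dominant.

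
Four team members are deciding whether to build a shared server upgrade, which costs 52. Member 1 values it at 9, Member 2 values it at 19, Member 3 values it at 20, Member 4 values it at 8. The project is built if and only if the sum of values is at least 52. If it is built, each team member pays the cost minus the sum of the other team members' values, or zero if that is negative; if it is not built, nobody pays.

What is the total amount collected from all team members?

40

Total value 56 ≥ cost 52, so it is built.
Member 1: others sum to 47; max(0, 52 - 47) = 5.
Member 2: others sum to 37; max(0, 52 - 37) = 15.
Member 3: others sum to 36; max(0, 52 - 36) = 16.
Member 4: others sum to 48; max(0, 52 - 48) = 4.
Total collected = 5 + 15 + 16 + 4 = 40.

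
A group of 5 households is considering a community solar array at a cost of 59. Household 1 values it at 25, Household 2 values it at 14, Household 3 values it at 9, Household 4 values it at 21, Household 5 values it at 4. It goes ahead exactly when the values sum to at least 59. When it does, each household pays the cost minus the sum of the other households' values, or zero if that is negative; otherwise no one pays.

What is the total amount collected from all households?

Total value 73 ≥ cost 59, so it is built.
Household 1: others sum to 48; max(0, 59 - 48) = 11.
Household 2: others sum to 59; max(0, 59 - 59) = 0.
Household 3: others sum to 64; max(0, 59 - 64) = 0.
Household 4: others sum to 52; max(0, 59 - 52) = 7.
Household 5: others sum to 69; max(0, 59 - 69) = 0.
Total collected = 11 + 0 + 0 + 7 + 0 = 18.

18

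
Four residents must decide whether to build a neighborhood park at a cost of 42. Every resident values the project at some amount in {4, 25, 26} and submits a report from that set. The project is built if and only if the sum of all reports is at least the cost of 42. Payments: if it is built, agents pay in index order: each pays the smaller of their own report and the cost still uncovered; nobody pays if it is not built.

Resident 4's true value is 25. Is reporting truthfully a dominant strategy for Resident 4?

Check each profile of the others' reports and compare truth against every alternative report.
Others report (4, 25, 25): truth gives 25, best alternative gives 25.
Others report (4, 25, 26): truth gives 25, best alternative gives 25.
Others report (4, 26, 25): truth gives 25, best alternative gives 25.
Others report (4, 26, 26): truth gives 25, best alternative gives 25.
Others report (25, 4, 25): truth gives 25, best alternative gives 25.
Others report (25, 4, 26): truth gives 25, best alternative gives 25.
(Remaining 21 profiles checked similarly; truth is weakly best in each.)
In every case the truthful report is at least as good as any alternative, so it is a dominant strategy.

Yes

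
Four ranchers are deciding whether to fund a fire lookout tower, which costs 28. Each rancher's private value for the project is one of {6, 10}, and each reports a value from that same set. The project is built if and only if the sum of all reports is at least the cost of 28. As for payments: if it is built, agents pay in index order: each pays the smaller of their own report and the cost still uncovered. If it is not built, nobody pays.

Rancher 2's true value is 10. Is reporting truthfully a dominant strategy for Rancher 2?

Consider the case where Rancher 1 reports 6, Rancher 3 reports 6 and Rancher 4 reports 10.
Truthful report 10: project built, pays 10, utility 10 - 10 = 0.
Report 6 instead: project built, pays 6, utility 10 - 6 = 4.
Since 4 > 0, reporting 6 is strictly better here, so truthful reporting is not dominant.

No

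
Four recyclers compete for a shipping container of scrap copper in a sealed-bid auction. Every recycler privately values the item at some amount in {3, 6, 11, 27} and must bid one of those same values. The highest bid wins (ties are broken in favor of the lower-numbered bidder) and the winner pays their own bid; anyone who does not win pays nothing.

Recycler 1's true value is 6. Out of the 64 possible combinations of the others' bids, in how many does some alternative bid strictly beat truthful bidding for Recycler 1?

Others bid (3, 3, 3): truth gives 0; bid 3 gives 3 > 0. Violating.
Others bid (3, 3, 6): truth gives 0; no alternative beats it.
Others bid (3, 3, 11): truth gives 0; no alternative beats it.
(Checking all 64 profiles: 1 has a profitable deviation, 63 do not.)

1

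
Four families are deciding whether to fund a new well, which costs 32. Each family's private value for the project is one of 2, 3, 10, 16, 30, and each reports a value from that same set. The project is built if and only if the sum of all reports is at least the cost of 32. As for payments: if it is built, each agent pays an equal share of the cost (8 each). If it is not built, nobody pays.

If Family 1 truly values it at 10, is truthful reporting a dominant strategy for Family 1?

Consider the case where Family 2 reports 2, Family 3 reports 2 and Family 4 reports 2.
Truthful report 10: project not built, utility 0.
Report 30 instead: project built, pays 8, utility 10 - 8 = 2.
Since 2 > 0, reporting 30 is strictly better here, so truthful reporting is not dominant.

No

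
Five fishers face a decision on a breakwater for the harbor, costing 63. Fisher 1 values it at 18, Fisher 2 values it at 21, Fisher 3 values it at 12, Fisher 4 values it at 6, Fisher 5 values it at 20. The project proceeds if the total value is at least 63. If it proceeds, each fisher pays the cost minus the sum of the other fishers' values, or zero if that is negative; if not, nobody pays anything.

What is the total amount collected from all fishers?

Total value 77 ≥ cost 63, so it is built.
Fisher 1: others sum to 59; max(0, 63 - 59) = 4.
Fisher 2: others sum to 56; max(0, 63 - 56) = 7.
Fisher 3: others sum to 65; max(0, 63 - 65) = 0.
Fisher 4: others sum to 71; max(0, 63 - 71) = 0.
Fisher 5: others sum to 57; max(0, 63 - 57) = 6.
Total collected = 4 + 7 + 0 + 0 + 6 = 17.

17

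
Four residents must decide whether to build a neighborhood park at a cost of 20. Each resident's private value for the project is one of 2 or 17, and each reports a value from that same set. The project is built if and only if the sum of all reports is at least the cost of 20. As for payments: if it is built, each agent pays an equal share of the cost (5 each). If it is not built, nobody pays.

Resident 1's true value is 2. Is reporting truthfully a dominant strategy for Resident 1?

Check each profile of the others' reports and compare truth against every alternative report.
Others report (2, 2, 2): truth gives 0, best alternative gives -3.
Others report (2, 2, 17): truth gives -3, best alternative gives -3.
Others report (2, 17, 2): truth gives -3, best alternative gives -3.
Others report (2, 17, 17): truth gives -3, best alternative gives -3.
Others report (17, 2, 2): truth gives -3, best alternative gives -3.
Others report (17, 2, 17): truth gives -3, best alternative gives -3.
(Remaining 2 profiles checked similarly; truth is weakly best in each.)
In every case the truthful report is at least as good as any alternative, so it is a dominant strategy.

Yes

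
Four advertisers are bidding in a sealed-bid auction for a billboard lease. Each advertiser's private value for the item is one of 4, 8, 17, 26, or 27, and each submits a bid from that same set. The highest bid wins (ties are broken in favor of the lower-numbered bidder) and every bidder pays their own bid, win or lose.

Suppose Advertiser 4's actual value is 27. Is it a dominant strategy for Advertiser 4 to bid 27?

Consider the case where Advertiser 1 bids 4, Advertiser 2 bids 4 and Advertiser 3 bids 4.
Truthful bid 27: wins, pays 27, utility 27 - 27 = 0.
Bid 8 instead: wins, pays 8, utility 27 - 8 = 19.
Since 19 > 0, bidding 8 is strictly better here, so truthful bidding is not dominant.

No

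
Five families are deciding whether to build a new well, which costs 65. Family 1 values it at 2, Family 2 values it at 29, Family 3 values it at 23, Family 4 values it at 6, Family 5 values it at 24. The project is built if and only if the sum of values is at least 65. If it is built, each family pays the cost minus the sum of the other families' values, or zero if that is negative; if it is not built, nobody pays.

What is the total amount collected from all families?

19

Total value 84 ≥ cost 65, so it is built.
Family 1: others sum to 82; max(0, 65 - 82) = 0.
Family 2: others sum to 55; max(0, 65 - 55) = 10.
Family 3: others sum to 61; max(0, 65 - 61) = 4.
Family 4: others sum to 78; max(0, 65 - 78) = 0.
Family 5: others sum to 60; max(0, 65 - 60) = 5.
Total collected = 0 + 10 + 4 + 0 + 5 = 19.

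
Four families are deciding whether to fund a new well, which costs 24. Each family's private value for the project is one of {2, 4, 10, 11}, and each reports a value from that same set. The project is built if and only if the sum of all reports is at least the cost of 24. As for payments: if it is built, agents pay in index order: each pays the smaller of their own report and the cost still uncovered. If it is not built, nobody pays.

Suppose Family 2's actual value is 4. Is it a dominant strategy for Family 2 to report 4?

No

Consider the case where Family 1 reports 2, Family 3 reports 10 and Family 4 reports 10.
Truthful report 4: project built, pays 4, utility 4 - 4 = 0.
Report 2 instead: project built, pays 2, utility 4 - 2 = 2.
Since 2 > 0, reporting 2 is strictly better here, so truthful reporting is not dominant.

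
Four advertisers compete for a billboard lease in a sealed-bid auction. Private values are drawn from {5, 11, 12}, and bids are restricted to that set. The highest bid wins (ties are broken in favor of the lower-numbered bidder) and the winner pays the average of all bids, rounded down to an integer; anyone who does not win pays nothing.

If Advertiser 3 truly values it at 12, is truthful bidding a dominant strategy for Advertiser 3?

Check each profile of the others' bids and compare truth against every alternative bid.
Others bid (5, 5, 12): truth gives 4, best alternative gives 0.
Others bid (5, 11, 5): truth gives 4, best alternative gives 0.
Others bid (11, 5, 5): truth gives 4, best alternative gives 0.
Others bid (5, 11, 11): truth gives 3, best alternative gives 0.
Others bid (11, 5, 11): truth gives 3, best alternative gives 0.
Others bid (11, 11, 5): truth gives 3, best alternative gives 0.
(Remaining 21 profiles checked similarly; truth is weakly best in each.)
In every case the truthful bid is at least as good as any alternative, so it is a dominant strategy.

Yes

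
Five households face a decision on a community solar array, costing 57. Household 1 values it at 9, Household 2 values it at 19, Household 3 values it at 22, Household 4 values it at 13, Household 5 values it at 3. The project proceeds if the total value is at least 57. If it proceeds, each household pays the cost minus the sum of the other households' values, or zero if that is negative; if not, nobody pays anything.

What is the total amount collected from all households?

27

Total value 66 ≥ cost 57, so it is built.
Household 1: others sum to 57; max(0, 57 - 57) = 0.
Household 2: others sum to 47; max(0, 57 - 47) = 10.
Household 3: others sum to 44; max(0, 57 - 44) = 13.
Household 4: others sum to 53; max(0, 57 - 53) = 4.
Household 5: others sum to 63; max(0, 57 - 63) = 0.
Total collected = 0 + 10 + 13 + 4 + 0 = 27.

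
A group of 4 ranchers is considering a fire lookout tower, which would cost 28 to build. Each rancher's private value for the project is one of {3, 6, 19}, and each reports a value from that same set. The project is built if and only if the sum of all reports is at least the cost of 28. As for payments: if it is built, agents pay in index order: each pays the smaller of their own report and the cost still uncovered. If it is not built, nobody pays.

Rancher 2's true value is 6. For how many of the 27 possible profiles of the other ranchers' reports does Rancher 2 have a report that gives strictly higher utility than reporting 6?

Others report (3, 3, 19): truth gives 0; report 3 gives 3 > 0. Violating.
Others report (3, 6, 19): truth gives 0; report 3 gives 3 > 0. Violating.
Others report (3, 19, 3): truth gives 0; report 3 gives 3 > 0. Violating.
Others report (3, 19, 6): truth gives 0; report 3 gives 3 > 0. Violating.
Others report (3, 3, 3): truth gives 0; no alternative beats it.
Others report (3, 3, 6): truth gives 0; no alternative beats it.
(Checking all 27 profiles: 19 have a profitable deviation, 8 do not.)

19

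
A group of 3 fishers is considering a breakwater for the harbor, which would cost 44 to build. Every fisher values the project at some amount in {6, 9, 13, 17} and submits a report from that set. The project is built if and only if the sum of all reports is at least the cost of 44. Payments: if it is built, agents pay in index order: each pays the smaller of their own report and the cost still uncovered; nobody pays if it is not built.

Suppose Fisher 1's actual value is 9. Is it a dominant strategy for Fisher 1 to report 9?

Check each profile of the others' reports and compare truth against every alternative report.
Others report (6, 6): truth gives 0, best alternative gives 0.
Others report (6, 9): truth gives 0, best alternative gives 0.
Others report (6, 13): truth gives 0, best alternative gives 0.
Others report (6, 17): truth gives 0, best alternative gives 0.
Others report (9, 6): truth gives 0, best alternative gives 0.
Others report (9, 9): truth gives 0, best alternative gives 0.
(Remaining 10 profiles checked similarly; truth is weakly best in each.)
In every case the truthful report is at least as good as any alternative, so it is a dominant strategy.

Yes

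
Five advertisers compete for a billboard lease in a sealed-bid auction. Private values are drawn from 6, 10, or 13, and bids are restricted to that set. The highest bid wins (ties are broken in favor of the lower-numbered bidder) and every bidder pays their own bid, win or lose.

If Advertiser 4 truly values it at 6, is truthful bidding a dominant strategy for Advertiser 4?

Consider the case where Advertiser 1 bids 6, Advertiser 2 bids 6, Advertiser 3 bids 6 and Advertiser 5 bids 6.
Truthful bid 6: loses but pays 6, utility -6.
Bid 10 instead: wins, pays 10, utility 6 - 10 = -4.
Since -4 > -6, bidding 10 is strictly better here, so truthful bidding is not dominant.

No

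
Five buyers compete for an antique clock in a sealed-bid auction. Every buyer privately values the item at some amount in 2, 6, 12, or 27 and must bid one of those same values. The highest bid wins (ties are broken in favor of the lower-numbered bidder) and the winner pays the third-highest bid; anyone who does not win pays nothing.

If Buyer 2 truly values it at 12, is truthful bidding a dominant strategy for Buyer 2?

Consider the case where Buyer 1 bids 2, Buyer 3 bids 2, Buyer 4 bids 2 and Buyer 5 bids 27.
Truthful bid 12: loses, pays 0, utility 0.
Bid 27 instead: wins, pays 2, utility 12 - 2 = 10.
Since 10 > 0, bidding 27 is strictly better here, so truthful bidding is not dominant.

No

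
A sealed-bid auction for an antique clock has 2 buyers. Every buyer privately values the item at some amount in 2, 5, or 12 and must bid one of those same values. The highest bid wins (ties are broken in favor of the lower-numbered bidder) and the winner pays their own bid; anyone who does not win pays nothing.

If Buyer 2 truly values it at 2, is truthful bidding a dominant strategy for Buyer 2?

Check each profile of the others' bids and compare truth against every alternative bid.
Others bid (2): truth gives 0, best alternative gives -3.
Others bid (5): truth gives 0, best alternative gives 0.
Others bid (12): truth gives 0, best alternative gives 0.
In every case the truthful bid is at least as good as any alternative, so it is a dominant strategy.

Yes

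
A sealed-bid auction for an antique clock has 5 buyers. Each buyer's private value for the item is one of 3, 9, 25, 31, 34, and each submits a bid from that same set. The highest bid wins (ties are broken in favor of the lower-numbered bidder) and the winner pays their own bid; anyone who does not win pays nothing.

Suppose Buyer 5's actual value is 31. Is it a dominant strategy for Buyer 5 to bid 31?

No

Consider the case where Buyer 1 bids 3, Buyer 2 bids 3, Buyer 3 bids 3 and Buyer 4 bids 3.
Truthful bid 31: wins, pays 31, utility 31 - 31 = 0.
Bid 9 instead: wins, pays 9, utility 31 - 9 = 22.
Since 22 > 0, bidding 9 is strictly better here, so truthful bidding is not dominant.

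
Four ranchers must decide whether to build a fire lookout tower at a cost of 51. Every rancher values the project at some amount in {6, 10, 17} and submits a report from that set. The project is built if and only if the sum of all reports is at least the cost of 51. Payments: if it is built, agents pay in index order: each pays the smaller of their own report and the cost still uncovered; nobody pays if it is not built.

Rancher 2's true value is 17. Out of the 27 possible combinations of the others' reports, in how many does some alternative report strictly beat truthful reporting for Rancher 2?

4

Others report (10, 17, 17): truth gives 0; report 10 gives 7 > 0. Violating.
Others report (17, 10, 17): truth gives 0; report 10 gives 7 > 0. Violating.
Others report (17, 17, 10): truth gives 0; report 10 gives 7 > 0. Violating.
Others report (17, 17, 17): truth gives 0; report 6 gives 11 > 0. Violating.
Others report (6, 6, 6): truth gives 0; no alternative beats it.
Others report (6, 6, 10): truth gives 0; no alternative beats it.
(Checking all 27 profiles: 4 have a profitable deviation, 23 do not.)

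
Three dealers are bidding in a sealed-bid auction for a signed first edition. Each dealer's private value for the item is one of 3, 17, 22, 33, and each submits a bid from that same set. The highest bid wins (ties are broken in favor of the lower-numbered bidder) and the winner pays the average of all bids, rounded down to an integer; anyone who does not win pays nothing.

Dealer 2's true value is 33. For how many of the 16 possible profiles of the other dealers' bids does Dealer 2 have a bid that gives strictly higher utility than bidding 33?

Others bid (3, 3): truth gives 20; bid 17 gives 26 > 20. Violating.
Others bid (3, 17): truth gives 16; bid 17 gives 21 > 16. Violating.
Others bid (3, 22): truth gives 14; bid 22 gives 18 > 14. Violating.
Others bid (17, 3): truth gives 16; bid 22 gives 19 > 16. Violating.
Others bid (3, 33): truth gives 10; no alternative beats it.
Others bid (17, 33): truth gives 6; no alternative beats it.
(Checking all 16 profiles: 6 have a profitable deviation, 10 do not.)

6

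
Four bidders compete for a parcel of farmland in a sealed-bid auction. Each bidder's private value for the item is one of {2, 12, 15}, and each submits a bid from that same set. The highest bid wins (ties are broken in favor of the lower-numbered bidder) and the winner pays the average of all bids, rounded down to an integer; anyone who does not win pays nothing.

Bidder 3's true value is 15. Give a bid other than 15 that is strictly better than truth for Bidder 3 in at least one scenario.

Suppose Bidder 1 bids 2, Bidder 2 bids 2 and Bidder 4 bids 2.
Bid 15: wins, pays 5, utility 15 - 5 = 10.
Bid 12: wins, pays 4, utility 15 - 4 = 11.
So bidding 12 beats truth here (11 > 10).

12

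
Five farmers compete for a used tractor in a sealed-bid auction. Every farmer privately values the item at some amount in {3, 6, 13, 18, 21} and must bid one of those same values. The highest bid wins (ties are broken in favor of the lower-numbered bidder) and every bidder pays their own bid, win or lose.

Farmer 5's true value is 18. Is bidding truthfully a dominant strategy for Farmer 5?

No

Consider the case where Farmer 1 bids 3, Farmer 2 bids 3, Farmer 3 bids 3 and Farmer 4 bids 3.
Truthful bid 18: wins, pays 18, utility 18 - 18 = 0.
Bid 6 instead: wins, pays 6, utility 18 - 6 = 12.
Since 12 > 0, bidding 6 is strictly better here, so truthful bidding is not dominant.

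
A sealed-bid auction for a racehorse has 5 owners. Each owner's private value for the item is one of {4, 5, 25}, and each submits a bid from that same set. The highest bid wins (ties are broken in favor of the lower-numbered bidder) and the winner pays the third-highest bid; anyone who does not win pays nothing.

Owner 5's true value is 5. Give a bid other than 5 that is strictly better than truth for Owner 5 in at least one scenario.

Suppose Owner 1 bids 4, Owner 2 bids 4, Owner 3 bids 4 and Owner 4 bids 5.
Bid 5: loses, pays 0, utility 0.
Bid 25: wins, pays 4, utility 5 - 4 = 1.
So bidding 25 beats truth here (1 > 0).

25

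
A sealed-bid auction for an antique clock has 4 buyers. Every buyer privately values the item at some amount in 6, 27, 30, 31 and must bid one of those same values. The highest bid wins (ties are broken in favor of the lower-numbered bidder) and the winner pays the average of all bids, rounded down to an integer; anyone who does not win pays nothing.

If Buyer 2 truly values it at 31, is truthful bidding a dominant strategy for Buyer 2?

No

Consider the case where Buyer 1 bids 6, Buyer 3 bids 6 and Buyer 4 bids 6.
Truthful bid 31: wins, pays 12, utility 31 - 12 = 19.
Bid 27 instead: wins, pays 11, utility 31 - 11 = 20.
Since 20 > 19, bidding 27 is strictly better here, so truthful bidding is not dominant.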